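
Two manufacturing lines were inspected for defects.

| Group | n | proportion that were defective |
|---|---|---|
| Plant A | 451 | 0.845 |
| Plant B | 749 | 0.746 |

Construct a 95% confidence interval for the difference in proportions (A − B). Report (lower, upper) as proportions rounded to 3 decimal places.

(0.053, 0.145)

SE₁ = √(p̂₁(1−p̂₁)/n₁) = √(0.8450·0.1550/451) = 0.01704; SE₂ = √(0.7460·0.2540/749) = 0.01591.
Independent samples: SE of the difference = √(SE₁² + SE₂²) = √(0.0002903616 + 0.0002531281) = 0.02331.
z* for 95% confidence is 1.960, so the margin of error is 1.960 × 0.02331 = 0.04569.
Point estimate p̂₁ − p̂₂ = 0.8450 − 0.7460 = 0.0990.
0.0990 ± 0.04569 → (0.053, 0.145).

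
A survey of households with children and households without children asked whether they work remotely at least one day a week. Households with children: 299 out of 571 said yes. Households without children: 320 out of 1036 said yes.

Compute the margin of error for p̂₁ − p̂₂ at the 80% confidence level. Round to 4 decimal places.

Sample proportions: 299/571 = 0.5236, 320/1036 = 0.3089.
Each SE is √(p̂(1−p̂)/n): √(0.5236·0.4764/571) = 0.02090 and √(0.3089·0.6911/1036) = 0.01435.
SE(p̂₁ − p̂₂) = √(SE₁² + SE₂²) = √(0.00043681 + 0.0002059225) = 0.02535, since the two samples are independent.
At 80% confidence z* = 1.282; margin = 1.282 × 0.02535 = 0.03250.

0.0325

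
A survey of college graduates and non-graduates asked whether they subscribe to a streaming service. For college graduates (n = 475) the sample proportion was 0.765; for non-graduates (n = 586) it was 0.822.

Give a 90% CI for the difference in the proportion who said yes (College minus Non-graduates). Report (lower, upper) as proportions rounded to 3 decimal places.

The two standard errors are √(0.7650×0.2350/475) = 0.01945 and √(0.8220×0.1780/586) = 0.01580.
Because the samples are independent, SE_diff = √(0.01945² + 0.01580²) = 0.02506.
Using z* = 1.645 for 90%, ME = 1.645 × 0.02506 = 0.04122.
p̂₁ − p̂₂ = -0.0570; interval -0.0570 ± 0.04122 gives (-0.098, -0.016).

(-0.098, -0.016)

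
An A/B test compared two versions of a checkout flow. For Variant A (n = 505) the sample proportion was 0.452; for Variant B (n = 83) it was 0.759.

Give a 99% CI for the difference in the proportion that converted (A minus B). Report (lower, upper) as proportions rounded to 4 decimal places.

(-0.4407, -0.1733)

The two standard errors are √(0.4520×0.5480/505) = 0.02215 and √(0.7590×0.2410/83) = 0.04695.
Because the samples are independent, SE_diff = √(0.02215² + 0.04695²) = 0.05191.
Using z* = 2.576 for 99%, ME = 2.576 × 0.05191 = 0.13372.
p̂₁ − p̂₂ = -0.3070; interval -0.3070 ± 0.13372 gives (-0.4407, -0.1733).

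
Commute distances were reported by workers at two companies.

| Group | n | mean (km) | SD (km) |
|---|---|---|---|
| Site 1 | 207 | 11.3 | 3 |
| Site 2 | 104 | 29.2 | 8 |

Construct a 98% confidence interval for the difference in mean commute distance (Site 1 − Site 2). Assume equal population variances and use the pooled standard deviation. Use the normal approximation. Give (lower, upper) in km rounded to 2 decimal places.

(-19.36, -16.44)

s_p = √[((n₁−1)s₁² + (n₂−1)s₂²)/(n₁+n₂−2)] = √[(206·3² + 103·8²)/309] = 5.2281.
SE = 5.2281·√(1/207 + 1/104) = 0.6284.
With z* = 2.326, margin = 2.326 × 0.6284 = 1.4617.
x̄₁ − x̄₂ = 11.3 − 29.2 = -17.9000; interval -17.9000 ± 1.4617 = (-19.36, -16.44).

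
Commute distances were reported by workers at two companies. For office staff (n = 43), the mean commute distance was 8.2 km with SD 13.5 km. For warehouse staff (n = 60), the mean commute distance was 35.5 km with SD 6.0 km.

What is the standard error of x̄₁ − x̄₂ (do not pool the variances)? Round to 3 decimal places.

Standard errors of each mean: 13.5/√43 = 2.0587 and 6.0/√60 = 0.7746.
SE(x̄₁ − x̄₂) = √(2.0587² + 0.7746²) = 2.1996 for independent samples with unequal variances.

2.200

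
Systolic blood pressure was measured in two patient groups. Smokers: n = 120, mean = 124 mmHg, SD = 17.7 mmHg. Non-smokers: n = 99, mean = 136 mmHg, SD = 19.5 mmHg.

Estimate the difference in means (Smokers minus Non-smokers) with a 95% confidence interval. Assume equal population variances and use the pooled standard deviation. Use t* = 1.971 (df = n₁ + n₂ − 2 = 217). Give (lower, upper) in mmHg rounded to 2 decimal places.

(-16.96, -7.04)

Pooled variance s_p² = [119·17.7² + 98·19.5²] / (120+99−2) = 343.5300, so s_p = 18.5346.
SE_diff = s_p·√(1/n₁ + 1/n₂) = 18.5346·√(1/120 + 1/99) = 2.5165.
t* = 1.971; margin = 1.971 × 2.5165 = 4.9600.
Difference = 124 − 136 = -12.0000.
-12.0000 ± 4.9600 → (-16.96, -7.04).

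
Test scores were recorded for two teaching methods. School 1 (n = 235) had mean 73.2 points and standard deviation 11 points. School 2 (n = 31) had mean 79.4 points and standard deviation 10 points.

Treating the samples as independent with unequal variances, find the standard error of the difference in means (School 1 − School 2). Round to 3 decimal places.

Standard errors of each mean: 11/√235 = 0.7176 and 10/√31 = 1.7961.
SE(x̄₁ − x̄₂) = √(0.7176² + 1.7961²) = 1.9341 for independent samples with unequal variances.

1.934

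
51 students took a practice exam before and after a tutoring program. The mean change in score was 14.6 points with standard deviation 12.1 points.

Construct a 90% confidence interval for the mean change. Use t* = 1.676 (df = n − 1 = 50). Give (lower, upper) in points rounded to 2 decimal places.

Paired design: SE = s_d/√n = 12.1/√51 = 1.6943.
t* = 1.676; margin of error = 1.676 × 1.6943 = 2.8396.
14.6 ± 2.8396 → (11.76, 17.44).

(11.76, 17.44)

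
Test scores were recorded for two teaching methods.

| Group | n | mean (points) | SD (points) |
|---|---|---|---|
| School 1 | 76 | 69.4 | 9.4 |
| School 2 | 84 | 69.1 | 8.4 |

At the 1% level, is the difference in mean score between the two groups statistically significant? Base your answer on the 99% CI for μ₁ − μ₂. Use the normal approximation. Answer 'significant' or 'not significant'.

Standard errors of each mean: 9.4/√76 = 1.0783 and 8.4/√84 = 0.9165.
SE(x̄₁ − x̄₂) = √(1.0783² + 0.9165²) = 1.4152 for independent samples with unequal variances.
With z* = 2.576, the margin is 2.576 × 1.4152 = 3.6456.
x̄₁ − x̄₂ = 69.4 − 69.1 = 0.3000; the interval is 0.3000 ± 3.6456 = (-3.3456, 3.9456).
The interval (-3.3456, 3.9456) contains 0, so the difference is not significant.

not significant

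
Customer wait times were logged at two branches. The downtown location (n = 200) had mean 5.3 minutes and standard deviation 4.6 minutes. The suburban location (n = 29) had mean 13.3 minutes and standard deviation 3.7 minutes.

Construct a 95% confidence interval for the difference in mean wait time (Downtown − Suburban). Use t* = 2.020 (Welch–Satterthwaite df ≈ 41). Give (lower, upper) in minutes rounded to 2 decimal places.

Standard errors of each mean: 4.6/√200 = 0.3253 and 3.7/√29 = 0.6871.
SE(x̄₁ − x̄₂) = √(0.3253² + 0.6871²) = 0.7602 for independent samples with unequal variances.
With t* = 2.020, the margin is 2.020 × 0.7602 = 1.5356.
x̄₁ − x̄₂ = 5.3 − 13.3 = -8.0000; the interval is -8.0000 ± 1.5356 = (-9.54, -6.46).

(-9.54, -6.46)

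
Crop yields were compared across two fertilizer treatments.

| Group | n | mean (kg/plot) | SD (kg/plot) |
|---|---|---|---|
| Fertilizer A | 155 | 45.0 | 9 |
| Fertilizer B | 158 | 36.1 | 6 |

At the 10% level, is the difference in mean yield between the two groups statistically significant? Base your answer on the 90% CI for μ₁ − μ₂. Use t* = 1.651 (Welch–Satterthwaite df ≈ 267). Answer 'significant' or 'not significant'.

significant

Standard errors of each mean: 9/√155 = 0.7229 and 6/√158 = 0.4773.
SE(x̄₁ − x̄₂) = √(0.7229² + 0.4773²) = 0.8663 for independent samples with unequal variances.
With t* = 1.651, the margin is 1.651 × 0.8663 = 1.4303.
x̄₁ − x̄₂ = 45.0 − 36.1 = 8.9000; the interval is 8.9000 ± 1.4303 = (7.4697, 10.3303).
The interval (7.4697, 10.3303) does not contain 0, so the difference is significant.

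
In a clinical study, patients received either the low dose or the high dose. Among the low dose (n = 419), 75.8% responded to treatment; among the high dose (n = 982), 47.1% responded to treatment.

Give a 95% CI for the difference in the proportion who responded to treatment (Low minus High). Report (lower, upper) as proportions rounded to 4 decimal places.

(0.2355, 0.3385)

SE₁ = √(p̂₁(1−p̂₁)/n₁) = √(0.7580·0.2420/419) = 0.02092; SE₂ = √(0.4710·0.5290/982) = 0.01593.
Independent samples: SE of the difference = √(SE₁² + SE₂²) = √(0.0004376464 + 0.0002537649) = 0.02629.
z* for 95% confidence is 1.960, so the margin of error is 1.960 × 0.02629 = 0.05153.
Point estimate p̂₁ − p̂₂ = 0.7580 − 0.4710 = 0.2870.
0.2870 ± 0.05153 → (0.2355, 0.3385).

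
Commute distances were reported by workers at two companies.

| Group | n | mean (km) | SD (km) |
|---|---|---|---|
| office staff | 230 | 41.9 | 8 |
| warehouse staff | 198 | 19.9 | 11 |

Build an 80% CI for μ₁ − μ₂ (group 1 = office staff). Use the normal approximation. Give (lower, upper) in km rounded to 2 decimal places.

(20.79, 23.21)

Standard errors of each mean: 8/√230 = 0.5275 and 11/√198 = 0.7817.
SE(x̄₁ − x̄₂) = √(0.5275² + 0.7817²) = 0.9430 for independent samples with unequal variances.
With z* = 1.282, the margin is 1.282 × 0.9430 = 1.2089.
x̄₁ − x̄₂ = 41.9 − 19.9 = 22.0000; the interval is 22.0000 ± 1.2089 = (20.79, 23.21).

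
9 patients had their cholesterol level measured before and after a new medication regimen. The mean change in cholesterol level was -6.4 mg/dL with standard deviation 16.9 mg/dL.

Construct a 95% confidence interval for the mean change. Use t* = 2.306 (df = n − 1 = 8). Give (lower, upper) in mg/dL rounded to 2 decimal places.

This is a matched-pairs design, so SE = s_d/√n = 16.9/√9 = 5.6333.
Margin = 2.306 × 5.6333 = 12.9904; the interval is -6.4 ± 12.9904 = (-19.39, 6.59).

(-19.39, 6.59)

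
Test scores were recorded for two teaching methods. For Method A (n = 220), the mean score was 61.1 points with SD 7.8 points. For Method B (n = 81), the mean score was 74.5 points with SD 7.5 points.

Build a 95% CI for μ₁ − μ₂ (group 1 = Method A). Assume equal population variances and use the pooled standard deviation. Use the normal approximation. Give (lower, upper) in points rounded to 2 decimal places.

(-15.37, -11.43)

s_p = √[((n₁−1)s₁² + (n₂−1)s₂²)/(n₁+n₂−2)] = √[(219·7.8² + 80·7.5²)/299] = 7.7209.
SE = 7.7209·√(1/220 + 1/81) = 1.0035.
With z* = 1.960, margin = 1.960 × 1.0035 = 1.9669.
x̄₁ − x̄₂ = 61.1 − 74.5 = -13.4000; interval -13.4000 ± 1.9669 = (-15.37, -11.43).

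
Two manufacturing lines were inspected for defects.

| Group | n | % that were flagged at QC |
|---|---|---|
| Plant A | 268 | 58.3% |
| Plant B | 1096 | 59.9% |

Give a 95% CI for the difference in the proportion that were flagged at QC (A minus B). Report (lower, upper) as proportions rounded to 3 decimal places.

The two standard errors are √(0.5830×0.4170/268) = 0.03012 and √(0.5990×0.4010/1096) = 0.01480.
Because the samples are independent, SE_diff = √(0.03012² + 0.01480²) = 0.03356.
Using z* = 1.960 for 95%, ME = 1.960 × 0.03356 = 0.06578.
p̂₁ − p̂₂ = -0.0160; interval -0.0160 ± 0.06578 gives (-0.082, 0.050).

(-0.082, 0.050)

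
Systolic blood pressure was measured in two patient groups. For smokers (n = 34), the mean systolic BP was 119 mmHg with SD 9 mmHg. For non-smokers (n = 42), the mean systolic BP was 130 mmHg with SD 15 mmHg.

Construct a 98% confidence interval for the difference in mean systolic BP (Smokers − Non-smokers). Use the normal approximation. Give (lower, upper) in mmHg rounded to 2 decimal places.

Per-group SEs: s₁/√n₁ = 9/√34 = 1.5435, s₂/√n₂ = 15/√42 = 2.3146.
Unpooled SE of the difference: √(2.38239225 + 5.35737316) = 2.7820.
Margin of error = z* · SE = 2.326 × 2.7820 = 6.4709.
x̄₁ − x̄₂ = 119 − 130 = -11.0000.
CI: -11.0000 ± 6.4709 = (-17.47, -4.53).

(-17.47, -4.53)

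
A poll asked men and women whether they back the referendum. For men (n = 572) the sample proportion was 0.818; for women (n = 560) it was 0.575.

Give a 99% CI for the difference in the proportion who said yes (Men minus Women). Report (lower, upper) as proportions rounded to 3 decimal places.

(0.175, 0.311)

SE₁ = √(p̂₁(1−p̂₁)/n₁) = √(0.8180·0.1820/572) = 0.01613; SE₂ = √(0.5750·0.4250/560) = 0.02089.
Independent samples: SE of the difference = √(SE₁² + SE₂²) = √(0.0002601769 + 0.0004363921) = 0.02639.
z* for 99% confidence is 2.576, so the margin of error is 2.576 × 0.02639 = 0.06798.
Point estimate p̂₁ − p̂₂ = 0.8180 − 0.5750 = 0.2430.
0.2430 ± 0.06798 → (0.175, 0.311).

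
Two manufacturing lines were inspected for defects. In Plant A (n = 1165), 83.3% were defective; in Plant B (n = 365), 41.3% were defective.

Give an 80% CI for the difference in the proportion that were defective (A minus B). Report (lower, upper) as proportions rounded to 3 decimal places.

Each SE is √(p̂(1−p̂)/n): √(0.8330·0.1670/1165) = 0.01093 and √(0.4130·0.5870/365) = 0.02577.
SE(p̂₁ − p̂₂) = √(SE₁² + SE₂²) = √(0.0001194649 + 0.0006640929) = 0.02799, since the two samples are independent.
At 80% confidence z* = 1.282; margin = 1.282 × 0.02799 = 0.03588.
The difference is 0.8330 − 0.4130 = 0.4200, so the interval is 0.4200 ± 0.03588 = (0.384, 0.456).

(0.384, 0.456)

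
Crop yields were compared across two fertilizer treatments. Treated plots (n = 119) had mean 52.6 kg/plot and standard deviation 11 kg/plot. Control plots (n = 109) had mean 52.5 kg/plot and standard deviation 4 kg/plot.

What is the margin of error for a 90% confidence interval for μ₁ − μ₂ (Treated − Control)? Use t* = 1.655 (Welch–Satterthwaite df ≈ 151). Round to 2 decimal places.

1.79

SE₁ = s₁/√n₁ = 11/√119 = 1.0084; SE₂ = 4/√109 = 0.3831.
Independent samples, unequal variances: SE_diff = √(SE₁² + SE₂²) = √(1.01687056 + 0.14676561) = 1.0787.
t* = 1.655, so margin of error = 1.655 × 1.0787 = 1.7852.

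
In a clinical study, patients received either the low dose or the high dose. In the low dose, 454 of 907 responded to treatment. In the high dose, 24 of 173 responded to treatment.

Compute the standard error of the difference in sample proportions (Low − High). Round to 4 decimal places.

0.0311

First, p̂₁ = 454/907 = 0.5006; p̂₂ = 24/173 = 0.1387.
The two standard errors are √(0.5006×0.4994/907) = 0.01660 and √(0.1387×0.8613/173) = 0.02628.
Because the samples are independent, SE_diff = √(0.01660² + 0.02628²) = 0.03108.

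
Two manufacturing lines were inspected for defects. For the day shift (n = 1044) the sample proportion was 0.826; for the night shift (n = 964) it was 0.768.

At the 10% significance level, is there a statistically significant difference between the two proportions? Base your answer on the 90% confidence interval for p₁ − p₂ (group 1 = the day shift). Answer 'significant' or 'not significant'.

significant

The two standard errors are √(0.8260×0.1740/1044) = 0.01173 and √(0.7680×0.2320/964) = 0.01360.
Because the samples are independent, SE_diff = √(0.01173² + 0.01360²) = 0.01796.
Using z* = 1.645 for 90%, ME = 1.645 × 0.01796 = 0.02954.
p̂₁ − p̂₂ = 0.0580; interval 0.0580 ± 0.02954 gives (0.02846, 0.08754).
The interval (0.02846, 0.08754) does not contain 0, so the difference is significant.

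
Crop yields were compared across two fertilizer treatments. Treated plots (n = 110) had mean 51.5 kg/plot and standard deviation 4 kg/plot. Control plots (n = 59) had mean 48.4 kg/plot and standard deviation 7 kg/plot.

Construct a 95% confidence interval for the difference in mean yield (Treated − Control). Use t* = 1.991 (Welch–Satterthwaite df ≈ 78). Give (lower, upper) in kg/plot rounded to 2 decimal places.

Standard errors of each mean: 4/√110 = 0.3814 and 7/√59 = 0.9113.
SE(x̄₁ − x̄₂) = √(0.3814² + 0.9113²) = 0.9879 for independent samples with unequal variances.
With t* = 1.991, the margin is 1.991 × 0.9879 = 1.9669.
x̄₁ − x̄₂ = 51.5 − 48.4 = 3.1000; the interval is 3.1000 ± 1.9669 = (1.13, 5.07).

(1.13, 5.07)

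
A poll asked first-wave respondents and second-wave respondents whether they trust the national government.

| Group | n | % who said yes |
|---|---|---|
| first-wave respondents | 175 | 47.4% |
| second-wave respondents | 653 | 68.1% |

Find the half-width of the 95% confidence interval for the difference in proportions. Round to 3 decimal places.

0.082

SE₁ = √(p̂₁(1−p̂₁)/n₁) = √(0.4740·0.5260/175) = 0.03775; SE₂ = √(0.6810·0.3190/653) = 0.01824.
Independent samples: SE of the difference = √(SE₁² + SE₂²) = √(0.0014250625 + 0.0003326976) = 0.04193.
z* for 95% confidence is 1.960, so the margin of error is 1.960 × 0.04193 = 0.08218.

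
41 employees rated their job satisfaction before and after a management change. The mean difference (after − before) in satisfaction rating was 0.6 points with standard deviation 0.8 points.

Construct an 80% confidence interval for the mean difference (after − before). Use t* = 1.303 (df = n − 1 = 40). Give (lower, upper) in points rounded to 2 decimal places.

Paired design: SE = s_d/√n = 0.8/√41 = 0.1249.
t* = 1.303; margin of error = 1.303 × 0.1249 = 0.1627.
0.6 ± 0.1627 → (0.44, 0.76).

(0.44, 0.76)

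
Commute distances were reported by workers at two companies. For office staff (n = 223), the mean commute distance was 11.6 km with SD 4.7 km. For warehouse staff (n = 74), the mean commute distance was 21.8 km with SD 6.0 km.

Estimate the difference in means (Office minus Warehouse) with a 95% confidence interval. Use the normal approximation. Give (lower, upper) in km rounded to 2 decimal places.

(-11.70, -8.70)

Per-group SEs: s₁/√n₁ = 4.7/√223 = 0.3147, s₂/√n₂ = 6.0/√74 = 0.6975.
Unpooled SE of the difference: √(0.09903609 + 0.48650625) = 0.7652.
Margin of error = z* · SE = 1.960 × 0.7652 = 1.4998.
x̄₁ − x̄₂ = 11.6 − 21.8 = -10.2000.
CI: -10.2000 ± 1.4998 = (-11.70, -8.70).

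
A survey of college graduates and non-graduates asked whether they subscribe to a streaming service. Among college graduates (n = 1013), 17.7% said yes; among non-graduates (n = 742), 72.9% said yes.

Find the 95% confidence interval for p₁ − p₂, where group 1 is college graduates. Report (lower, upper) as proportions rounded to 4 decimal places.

(-0.5917, -0.5123)

Each SE is √(p̂(1−p̂)/n): √(0.1770·0.8230/1013) = 0.01199 and √(0.7290·0.2710/742) = 0.01632.
SE(p̂₁ − p̂₂) = √(SE₁² + SE₂²) = √(0.0001437601 + 0.0002663424) = 0.02025, since the two samples are independent.
At 95% confidence z* = 1.960; margin = 1.960 × 0.02025 = 0.03969.
The difference is 0.1770 − 0.7290 = -0.5520, so the interval is -0.5520 ± 0.03969 = (-0.5917, -0.5123).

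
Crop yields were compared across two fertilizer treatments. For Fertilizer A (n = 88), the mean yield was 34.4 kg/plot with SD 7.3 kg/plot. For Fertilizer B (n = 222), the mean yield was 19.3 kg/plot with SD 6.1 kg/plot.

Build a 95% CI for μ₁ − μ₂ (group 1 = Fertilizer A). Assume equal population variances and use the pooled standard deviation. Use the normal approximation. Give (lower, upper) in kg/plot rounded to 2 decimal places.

Pooled variance s_p² = [87·7.3² + 221·6.1²] / (88+222−2) = 41.7521, so s_p = 6.4616.
SE_diff = s_p·√(1/n₁ + 1/n₂) = 6.4616·√(1/88 + 1/222) = 0.8140.
z* = 1.960; margin = 1.960 × 0.8140 = 1.5954.
Difference = 34.4 − 19.3 = 15.1000.
15.1000 ± 1.5954 → (13.50, 16.70).

(13.50, 16.70)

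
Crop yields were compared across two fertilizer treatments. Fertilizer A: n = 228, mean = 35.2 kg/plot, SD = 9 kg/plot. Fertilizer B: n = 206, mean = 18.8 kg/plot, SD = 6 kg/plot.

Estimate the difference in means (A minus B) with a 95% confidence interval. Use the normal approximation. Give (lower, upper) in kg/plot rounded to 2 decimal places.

(14.97, 17.83)

SE₁ = s₁/√n₁ = 9/√228 = 0.5960; SE₂ = 6/√206 = 0.4180.
Independent samples, unequal variances: SE_diff = √(SE₁² + SE₂²) = √(0.355216 + 0.174724) = 0.7280.
z* = 1.960, so margin of error = 1.960 × 0.7280 = 1.4269.
Difference in means = 35.2 − 18.8 = 16.4000.
16.4000 ± 1.4269 → (14.97, 17.83).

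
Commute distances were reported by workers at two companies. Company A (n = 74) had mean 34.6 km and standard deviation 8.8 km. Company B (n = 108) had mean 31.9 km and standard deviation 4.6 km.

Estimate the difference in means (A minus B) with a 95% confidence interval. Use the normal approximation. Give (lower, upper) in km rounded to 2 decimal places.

(0.52, 4.88)

SE₁ = s₁/√n₁ = 8.8/√74 = 1.0230; SE₂ = 4.6/√108 = 0.4426.
Independent samples, unequal variances: SE_diff = √(SE₁² + SE₂²) = √(1.046529 + 0.19589476) = 1.1146.
z* = 1.960, so margin of error = 1.960 × 1.1146 = 2.1846.
Difference in means = 34.6 − 31.9 = 2.7000.
2.7000 ± 2.1846 → (0.52, 4.88).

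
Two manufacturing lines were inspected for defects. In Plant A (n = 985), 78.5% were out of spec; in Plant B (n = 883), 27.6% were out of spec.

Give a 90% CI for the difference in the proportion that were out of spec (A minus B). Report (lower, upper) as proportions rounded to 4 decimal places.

(0.4762, 0.5418)

SE₁ = √(p̂₁(1−p̂₁)/n₁) = √(0.7850·0.2150/985) = 0.01309; SE₂ = √(0.2760·0.7240/883) = 0.01504.
Independent samples: SE of the difference = √(SE₁² + SE₂²) = √(0.0001713481 + 0.0002262016) = 0.01994.
z* for 90% confidence is 1.645, so the margin of error is 1.645 × 0.01994 = 0.03280.
Point estimate p̂₁ − p̂₂ = 0.7850 − 0.2760 = 0.5090.
0.5090 ± 0.03280 → (0.4762, 0.5418).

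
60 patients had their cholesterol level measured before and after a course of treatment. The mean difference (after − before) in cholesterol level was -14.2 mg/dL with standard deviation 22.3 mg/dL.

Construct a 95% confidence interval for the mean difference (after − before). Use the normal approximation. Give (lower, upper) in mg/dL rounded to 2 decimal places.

This is a matched-pairs design, so SE = s_d/√n = 22.3/√60 = 2.8789.
Margin = 1.960 × 2.8789 = 5.6426; the interval is -14.2 ± 5.6426 = (-19.84, -8.56).

(-19.84, -8.56)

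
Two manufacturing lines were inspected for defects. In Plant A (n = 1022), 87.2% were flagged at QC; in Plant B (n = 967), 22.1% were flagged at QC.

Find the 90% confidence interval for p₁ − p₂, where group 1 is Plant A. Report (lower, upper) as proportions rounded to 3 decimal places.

SE₁ = √(p̂₁(1−p̂₁)/n₁) = √(0.8720·0.1280/1022) = 0.01045; SE₂ = √(0.2210·0.7790/967) = 0.01334.
Independent samples: SE of the difference = √(SE₁² + SE₂²) = √(0.0001092025 + 0.0001779556) = 0.01695.
z* for 90% confidence is 1.645, so the margin of error is 1.645 × 0.01695 = 0.02788.
Point estimate p̂₁ − p̂₂ = 0.8720 − 0.2210 = 0.6510.
0.6510 ± 0.02788 → (0.623, 0.679).

(0.623, 0.679)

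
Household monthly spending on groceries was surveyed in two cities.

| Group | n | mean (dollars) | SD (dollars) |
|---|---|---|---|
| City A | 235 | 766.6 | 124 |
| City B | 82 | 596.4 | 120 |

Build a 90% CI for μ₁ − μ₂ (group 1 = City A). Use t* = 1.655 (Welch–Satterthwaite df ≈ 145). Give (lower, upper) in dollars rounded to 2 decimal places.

SE₁ = s₁/√n₁ = 124/√235 = 8.0889; SE₂ = 120/√82 = 13.2518.
Independent samples, unequal variances: SE_diff = √(SE₁² + SE₂²) = √(65.43030321 + 175.61020324) = 15.5255.
t* = 1.655, so margin of error = 1.655 × 15.5255 = 25.6947.
Difference in means = 766.6 − 596.4 = 170.2000.
170.2000 ± 25.6947 → (144.51, 195.89).

(144.51, 195.89)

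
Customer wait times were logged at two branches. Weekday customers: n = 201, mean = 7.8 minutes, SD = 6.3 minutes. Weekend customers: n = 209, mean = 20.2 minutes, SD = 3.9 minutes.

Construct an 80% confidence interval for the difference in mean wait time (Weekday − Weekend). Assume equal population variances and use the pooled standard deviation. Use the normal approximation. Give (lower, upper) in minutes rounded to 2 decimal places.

s_p = √[((n₁−1)s₁² + (n₂−1)s₂²)/(n₁+n₂−2)] = √[(200·6.3² + 208·3.9²)/408] = 5.2163.
SE = 5.2163·√(1/201 + 1/209) = 0.5153.
With z* = 1.282, margin = 1.282 × 0.5153 = 0.6606.
x̄₁ − x̄₂ = 7.8 − 20.2 = -12.4000; interval -12.4000 ± 0.6606 = (-13.06, -11.74).

(-13.06, -11.74)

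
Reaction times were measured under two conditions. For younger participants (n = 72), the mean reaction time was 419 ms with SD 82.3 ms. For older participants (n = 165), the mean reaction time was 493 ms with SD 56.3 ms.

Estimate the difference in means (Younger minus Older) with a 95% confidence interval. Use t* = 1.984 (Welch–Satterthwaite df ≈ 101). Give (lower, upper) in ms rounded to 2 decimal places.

SE₁ = s₁/√n₁ = 82.3/√72 = 9.6991; SE₂ = 56.3/√165 = 4.3829.
Independent samples, unequal variances: SE_diff = √(SE₁² + SE₂²) = √(94.07254081 + 19.20981241) = 10.6434.
t* = 1.984, so margin of error = 1.984 × 10.6434 = 21.1165.
Difference in means = 419 − 493 = -74.0000.
-74.0000 ± 21.1165 → (-95.12, -52.88).

(-95.12, -52.88)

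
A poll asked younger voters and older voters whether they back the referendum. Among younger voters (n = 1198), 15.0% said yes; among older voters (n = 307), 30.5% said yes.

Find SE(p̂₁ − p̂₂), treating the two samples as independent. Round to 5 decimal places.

Each SE is √(p̂(1−p̂)/n): √(0.1500·0.8500/1198) = 0.01032 and √(0.3050·0.6950/307) = 0.02628.
SE(p̂₁ − p̂₂) = √(SE₁² + SE₂²) = √(0.0001065024 + 0.0006906384) = 0.02823, since the two samples are independent.

0.02823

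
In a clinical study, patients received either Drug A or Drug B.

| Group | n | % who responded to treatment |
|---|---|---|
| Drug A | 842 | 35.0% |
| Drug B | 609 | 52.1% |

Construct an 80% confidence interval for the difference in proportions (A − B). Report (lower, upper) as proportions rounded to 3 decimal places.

(-0.204, -0.138)

Each SE is √(p̂(1−p̂)/n): √(0.3500·0.6500/842) = 0.01644 and √(0.5210·0.4790/609) = 0.02024.
SE(p̂₁ − p̂₂) = √(SE₁² + SE₂²) = √(0.0002702736 + 0.0004096576) = 0.02608, since the two samples are independent.
At 80% confidence z* = 1.282; margin = 1.282 × 0.02608 = 0.03343.
The difference is 0.3500 − 0.5210 = -0.1710, so the interval is -0.1710 ± 0.03343 = (-0.204, -0.138).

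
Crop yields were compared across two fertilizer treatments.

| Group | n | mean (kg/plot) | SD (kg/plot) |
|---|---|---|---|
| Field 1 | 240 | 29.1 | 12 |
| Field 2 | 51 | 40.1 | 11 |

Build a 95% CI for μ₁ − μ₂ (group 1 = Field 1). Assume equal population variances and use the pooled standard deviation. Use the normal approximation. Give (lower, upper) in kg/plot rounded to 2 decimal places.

(-14.58, -7.42)

s_p = √[((n₁−1)s₁² + (n₂−1)s₂²)/(n₁+n₂−2)] = √[(239·12² + 50·11²)/289] = 11.8330.
SE = 11.8330·√(1/240 + 1/51) = 1.8245.
With z* = 1.960, margin = 1.960 × 1.8245 = 3.5760.
x̄₁ − x̄₂ = 29.1 − 40.1 = -11.0000; interval -11.0000 ± 3.5760 = (-14.58, -7.42).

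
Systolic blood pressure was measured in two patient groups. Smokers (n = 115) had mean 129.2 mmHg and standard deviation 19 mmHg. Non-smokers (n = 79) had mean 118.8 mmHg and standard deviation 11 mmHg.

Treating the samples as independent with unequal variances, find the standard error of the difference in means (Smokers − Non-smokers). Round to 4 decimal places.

Per-group SEs: s₁/√n₁ = 19/√115 = 1.7718, s₂/√n₂ = 11/√79 = 1.2376.
Unpooled SE of the difference: √(3.13927524 + 1.53165376) = 2.1612.

2.1612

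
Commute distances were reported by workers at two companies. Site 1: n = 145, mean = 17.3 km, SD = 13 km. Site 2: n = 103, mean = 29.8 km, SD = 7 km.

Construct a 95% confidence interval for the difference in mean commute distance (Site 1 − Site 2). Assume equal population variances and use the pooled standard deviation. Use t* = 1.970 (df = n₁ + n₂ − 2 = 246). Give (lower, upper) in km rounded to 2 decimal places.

(-15.27, -9.73)

s_p = √[((n₁−1)s₁² + (n₂−1)s₂²)/(n₁+n₂−2)] = √[(144·13² + 102·7²)/246] = 10.9199.
SE = 10.9199·√(1/145 + 1/103) = 1.4072.
With t* = 1.970, margin = 1.970 × 1.4072 = 2.7722.
x̄₁ − x̄₂ = 17.3 − 29.8 = -12.5000; interval -12.5000 ± 2.7722 = (-15.27, -9.73).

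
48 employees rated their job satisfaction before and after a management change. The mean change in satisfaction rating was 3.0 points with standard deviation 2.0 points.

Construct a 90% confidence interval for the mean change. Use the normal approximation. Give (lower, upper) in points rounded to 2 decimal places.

(2.53, 3.47)

Paired design: SE = s_d/√n = 2.0/√48 = 0.2887.
z* = 1.645; margin of error = 1.645 × 0.2887 = 0.4749.
3.0 ± 0.4749 → (2.53, 3.47).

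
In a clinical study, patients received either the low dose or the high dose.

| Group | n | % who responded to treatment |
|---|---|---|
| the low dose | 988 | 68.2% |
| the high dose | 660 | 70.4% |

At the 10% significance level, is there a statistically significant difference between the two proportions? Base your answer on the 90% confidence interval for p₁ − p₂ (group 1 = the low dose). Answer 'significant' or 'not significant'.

The two standard errors are √(0.6820×0.3180/988) = 0.01482 and √(0.7040×0.2960/660) = 0.01777.
Because the samples are independent, SE_diff = √(0.01482² + 0.01777²) = 0.02314.
Using z* = 1.645 for 90%, ME = 1.645 × 0.02314 = 0.03807.
p̂₁ − p̂₂ = -0.0220; interval -0.0220 ± 0.03807 gives (-0.06007, 0.01607).
The interval (-0.06007, 0.01607) contains 0, so the difference is not significant.

not significant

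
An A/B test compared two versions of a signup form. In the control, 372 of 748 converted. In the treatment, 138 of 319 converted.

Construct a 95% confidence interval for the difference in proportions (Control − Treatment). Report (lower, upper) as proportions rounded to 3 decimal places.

First, p̂₁ = 372/748 = 0.4973; p̂₂ = 138/319 = 0.4326.
The two standard errors are √(0.4973×0.5027/748) = 0.01828 and √(0.4326×0.5674/319) = 0.02774.
Because the samples are independent, SE_diff = √(0.01828² + 0.02774²) = 0.03322.
Using z* = 1.960 for 95%, ME = 1.960 × 0.03322 = 0.06511.
p̂₁ − p̂₂ = 0.0647; interval 0.0647 ± 0.06511 gives (0.000, 0.130).

(0.000, 0.130)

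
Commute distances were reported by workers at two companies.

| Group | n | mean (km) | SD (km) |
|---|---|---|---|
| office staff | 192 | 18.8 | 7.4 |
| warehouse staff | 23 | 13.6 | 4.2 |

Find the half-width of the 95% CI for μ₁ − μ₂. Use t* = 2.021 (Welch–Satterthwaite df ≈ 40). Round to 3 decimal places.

2.073

Per-group SEs: s₁/√n₁ = 7.4/√192 = 0.5340, s₂/√n₂ = 4.2/√23 = 0.8758.
Unpooled SE of the difference: √(0.285156 + 0.76702564) = 1.0258.
Margin of error = t* · SE = 2.021 × 1.0258 = 2.0731.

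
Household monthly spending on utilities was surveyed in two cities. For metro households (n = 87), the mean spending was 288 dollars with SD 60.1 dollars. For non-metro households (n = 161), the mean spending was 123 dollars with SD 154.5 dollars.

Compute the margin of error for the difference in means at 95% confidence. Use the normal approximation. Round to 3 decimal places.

Per-group SEs: s₁/√n₁ = 60.1/√87 = 6.4434, s₂/√n₂ = 154.5/√161 = 12.1763.
Unpooled SE of the difference: √(41.51740356 + 148.26228169) = 13.7761.
Margin of error = z* · SE = 1.960 × 13.7761 = 27.0012.

27.001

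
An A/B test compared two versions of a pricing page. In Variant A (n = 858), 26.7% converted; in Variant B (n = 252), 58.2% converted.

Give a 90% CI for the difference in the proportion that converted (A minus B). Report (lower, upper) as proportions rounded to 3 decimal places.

(-0.372, -0.258)

SE₁ = √(p̂₁(1−p̂₁)/n₁) = √(0.2670·0.7330/858) = 0.01510; SE₂ = √(0.5820·0.4180/252) = 0.03107.
Independent samples: SE of the difference = √(SE₁² + SE₂²) = √(0.00022801 + 0.0009653449) = 0.03454.
z* for 90% confidence is 1.645, so the margin of error is 1.645 × 0.03454 = 0.05682.
Point estimate p̂₁ − p̂₂ = 0.2670 − 0.5820 = -0.3150.
-0.3150 ± 0.05682 → (-0.372, -0.258).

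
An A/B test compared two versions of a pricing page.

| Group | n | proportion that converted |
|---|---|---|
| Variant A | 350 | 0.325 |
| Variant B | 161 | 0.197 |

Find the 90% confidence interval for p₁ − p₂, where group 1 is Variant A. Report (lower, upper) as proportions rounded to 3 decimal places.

SE₁ = √(p̂₁(1−p̂₁)/n₁) = √(0.3250·0.6750/350) = 0.02504; SE₂ = √(0.1970·0.8030/161) = 0.03135.
Independent samples: SE of the difference = √(SE₁² + SE₂²) = √(0.0006270016 + 0.0009828225) = 0.04012.
z* for 90% confidence is 1.645, so the margin of error is 1.645 × 0.04012 = 0.06600.
Point estimate p̂₁ − p̂₂ = 0.3250 − 0.1970 = 0.1280.
0.1280 ± 0.06600 → (0.062, 0.194).

(0.062, 0.194)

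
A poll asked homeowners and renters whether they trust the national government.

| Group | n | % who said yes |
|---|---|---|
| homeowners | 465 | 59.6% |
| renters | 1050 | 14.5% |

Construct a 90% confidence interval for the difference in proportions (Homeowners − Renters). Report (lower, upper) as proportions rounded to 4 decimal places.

(0.4095, 0.4925)

SE₁ = √(p̂₁(1−p̂₁)/n₁) = √(0.5960·0.4040/465) = 0.02276; SE₂ = √(0.1450·0.8550/1050) = 0.01087.
Independent samples: SE of the difference = √(SE₁² + SE₂²) = √(0.0005180176 + 0.0001181569) = 0.02522.
z* for 90% confidence is 1.645, so the margin of error is 1.645 × 0.02522 = 0.04149.
Point estimate p̂₁ − p̂₂ = 0.5960 − 0.1450 = 0.4510.
0.4510 ± 0.04149 → (0.4095, 0.4925).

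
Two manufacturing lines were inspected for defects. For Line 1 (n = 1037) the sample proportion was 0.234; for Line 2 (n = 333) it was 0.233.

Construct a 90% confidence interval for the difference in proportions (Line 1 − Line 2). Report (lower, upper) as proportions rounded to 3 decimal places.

SE₁ = √(p̂₁(1−p̂₁)/n₁) = √(0.2340·0.7660/1037) = 0.01315; SE₂ = √(0.2330·0.7670/333) = 0.02317.
Independent samples: SE of the difference = √(SE₁² + SE₂²) = √(0.0001729225 + 0.0005368489) = 0.02664.
z* for 90% confidence is 1.645, so the margin of error is 1.645 × 0.02664 = 0.04382.
Point estimate p̂₁ − p̂₂ = 0.2340 − 0.2330 = 0.0010.
0.0010 ± 0.04382 → (-0.043, 0.045).

(-0.043, 0.045)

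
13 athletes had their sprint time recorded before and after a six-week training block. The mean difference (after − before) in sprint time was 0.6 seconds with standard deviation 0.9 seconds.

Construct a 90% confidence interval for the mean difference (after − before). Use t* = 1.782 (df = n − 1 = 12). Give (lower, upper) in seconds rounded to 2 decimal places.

(0.16, 1.04)

Paired design: SE = s_d/√n = 0.9/√13 = 0.2496.
t* = 1.782; margin of error = 1.782 × 0.2496 = 0.4448.
0.6 ± 0.4448 → (0.16, 1.04).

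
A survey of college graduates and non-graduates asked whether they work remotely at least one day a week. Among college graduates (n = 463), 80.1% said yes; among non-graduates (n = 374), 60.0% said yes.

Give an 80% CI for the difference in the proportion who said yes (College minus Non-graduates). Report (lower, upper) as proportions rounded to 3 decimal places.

(0.161, 0.241)

Each SE is √(p̂(1−p̂)/n): √(0.8010·0.1990/463) = 0.01855 and √(0.6000·0.4000/374) = 0.02533.
SE(p̂₁ − p̂₂) = √(SE₁² + SE₂²) = √(0.0003441025 + 0.0006416089) = 0.03140, since the two samples are independent.
At 80% confidence z* = 1.282; margin = 1.282 × 0.03140 = 0.04025.
The difference is 0.8010 − 0.6000 = 0.2010, so the interval is 0.2010 ± 0.04025 = (0.161, 0.241).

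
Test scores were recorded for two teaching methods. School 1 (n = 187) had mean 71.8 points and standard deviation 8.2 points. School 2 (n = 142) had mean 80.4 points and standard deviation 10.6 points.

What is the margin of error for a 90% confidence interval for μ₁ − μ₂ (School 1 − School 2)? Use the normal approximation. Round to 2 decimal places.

1.76

Standard errors of each mean: 8.2/√187 = 0.5996 and 10.6/√142 = 0.8895.
SE(x̄₁ − x̄₂) = √(0.5996² + 0.8895²) = 1.0727 for independent samples with unequal variances.
With z* = 1.645, the margin is 1.645 × 1.0727 = 1.7646.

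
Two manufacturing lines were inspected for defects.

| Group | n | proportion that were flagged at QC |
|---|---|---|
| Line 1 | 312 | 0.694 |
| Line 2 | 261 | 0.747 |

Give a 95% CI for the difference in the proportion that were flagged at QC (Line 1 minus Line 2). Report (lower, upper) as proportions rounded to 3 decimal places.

Each SE is √(p̂(1−p̂)/n): √(0.6940·0.3060/312) = 0.02609 and √(0.7470·0.2530/261) = 0.02691.
SE(p̂₁ − p̂₂) = √(SE₁² + SE₂²) = √(0.0006806881 + 0.0007241481) = 0.03748, since the two samples are independent.
At 95% confidence z* = 1.960; margin = 1.960 × 0.03748 = 0.07346.
The difference is 0.6940 − 0.7470 = -0.0530, so the interval is -0.0530 ± 0.07346 = (-0.126, 0.020).

(-0.126, 0.020)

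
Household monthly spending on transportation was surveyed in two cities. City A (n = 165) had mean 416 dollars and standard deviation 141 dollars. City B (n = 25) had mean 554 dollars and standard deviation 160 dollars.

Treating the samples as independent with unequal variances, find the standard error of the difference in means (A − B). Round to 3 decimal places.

33.830

Per-group SEs: s₁/√n₁ = 141/√165 = 10.9768, s₂/√n₂ = 160/√25 = 32.0000.
Unpooled SE of the difference: √(120.49013824 + 1024.0) = 33.8303.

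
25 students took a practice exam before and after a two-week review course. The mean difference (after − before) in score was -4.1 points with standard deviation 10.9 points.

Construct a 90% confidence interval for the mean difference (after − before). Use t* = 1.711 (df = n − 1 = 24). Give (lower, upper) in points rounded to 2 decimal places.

Paired design: SE = s_d/√n = 10.9/√25 = 2.1800.
t* = 1.711; margin of error = 1.711 × 2.1800 = 3.7300.
-4.1 ± 3.7300 → (-7.83, -0.37).

(-7.83, -0.37)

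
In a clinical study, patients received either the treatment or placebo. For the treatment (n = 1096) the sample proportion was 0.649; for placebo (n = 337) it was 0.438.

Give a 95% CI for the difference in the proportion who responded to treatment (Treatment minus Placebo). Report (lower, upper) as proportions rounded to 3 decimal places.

(0.151, 0.271)

Each SE is √(p̂(1−p̂)/n): √(0.6490·0.3510/1096) = 0.01442 and √(0.4380·0.5620/337) = 0.02703.
SE(p̂₁ − p̂₂) = √(SE₁² + SE₂²) = √(0.0002079364 + 0.0007306209) = 0.03064, since the two samples are independent.
At 95% confidence z* = 1.960; margin = 1.960 × 0.03064 = 0.06005.
The difference is 0.6490 − 0.4380 = 0.2110, so the interval is 0.2110 ± 0.06005 = (0.151, 0.271).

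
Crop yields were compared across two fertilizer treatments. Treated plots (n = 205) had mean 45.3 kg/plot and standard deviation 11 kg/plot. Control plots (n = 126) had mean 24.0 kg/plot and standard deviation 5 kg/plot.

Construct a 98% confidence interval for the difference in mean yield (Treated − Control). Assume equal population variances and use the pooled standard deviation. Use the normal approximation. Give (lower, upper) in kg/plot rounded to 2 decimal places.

s_p = √[((n₁−1)s₁² + (n₂−1)s₂²)/(n₁+n₂−2)] = √[(204·11² + 125·5²)/329] = 9.1938.
SE = 9.1938·√(1/205 + 1/126) = 1.0408.
With z* = 2.326, margin = 2.326 × 1.0408 = 2.4209.
x̄₁ − x̄₂ = 45.3 − 24.0 = 21.3000; interval 21.3000 ± 2.4209 = (18.88, 23.72).

(18.88, 23.72)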